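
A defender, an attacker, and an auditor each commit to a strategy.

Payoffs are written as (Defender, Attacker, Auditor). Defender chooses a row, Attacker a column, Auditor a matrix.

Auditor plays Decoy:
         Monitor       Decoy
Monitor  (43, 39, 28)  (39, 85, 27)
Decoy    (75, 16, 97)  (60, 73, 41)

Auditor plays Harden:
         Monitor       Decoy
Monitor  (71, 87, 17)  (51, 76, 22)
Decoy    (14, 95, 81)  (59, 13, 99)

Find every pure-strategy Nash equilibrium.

No pure-strategy Nash equilibrium.

Defender against (Monitor, Decoy): payoffs 43, 75 → best response Decoy.
Defender against (Monitor, Harden): payoffs 71, 14 → best response Monitor.
Defender against (Decoy, Decoy): payoffs 39, 60 → best response Decoy.
Defender against (Decoy, Harden): payoffs 51, 59 → best response Decoy.
Attacker against (Monitor, Decoy): payoffs 39, 85 → best response Decoy.
Attacker against (Monitor, Harden): payoffs 87, 76 → best response Monitor.
Attacker against (Decoy, Decoy): payoffs 16, 73 → best response Decoy.
Attacker against (Decoy, Harden): payoffs 95, 13 → best response Monitor.
Auditor against (Monitor, Monitor): payoffs 28, 17 → best response Decoy.
Auditor against (Monitor, Decoy): payoffs 27, 22 → best response Decoy.
Auditor against (Decoy, Monitor): payoffs 97, 81 → best response Decoy.
Auditor against (Decoy, Decoy): payoffs 41, 99 → best response Harden.
No profile is a mutual best response for all players.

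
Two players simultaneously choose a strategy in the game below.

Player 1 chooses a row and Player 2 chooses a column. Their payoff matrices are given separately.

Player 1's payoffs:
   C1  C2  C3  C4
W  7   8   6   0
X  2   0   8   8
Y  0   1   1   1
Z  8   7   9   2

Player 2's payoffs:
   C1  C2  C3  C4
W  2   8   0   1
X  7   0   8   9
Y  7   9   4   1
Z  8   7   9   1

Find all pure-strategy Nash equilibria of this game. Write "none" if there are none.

(W, C1): Player 1 can switch to Z (7 → 8). Not NE.
(W, C2): Player 1 gets 8, best alternative 7; Player 2 gets 8, best alternative 2. No profitable deviation — NE.
(W, C3): Player 1 can switch to X (6 → 8). Not NE.
(W, C4): Player 1 can switch to X (0 → 8). Not NE.
(X, C1): Player 1 can switch to W (2 → 7). Not NE.
(X, C2): Player 1 can switch to W (0 → 8). Not NE.
(X, C3): Player 1 can switch to Z (8 → 9). Not NE.
(X, C4): Player 1 gets 8, best alternative 2; Player 2 gets 9, best alternative 8. No profitable deviation — NE.
(Y, C1): Player 1 can switch to W (0 → 7). Not NE.
(Y, C2): Player 1 can switch to W (1 → 8). Not NE.
(Y, C3): Player 1 can switch to W (1 → 6). Not NE.
(Y, C4): Player 1 can switch to X (1 → 8). Not NE.
(Z, C3): Player 1 gets 9, best alternative 8; Player 2 gets 9, best alternative 8. No profitable deviation — NE.
(The remaining 3 profiles each have a profitable deviation by the same check.)

(W, C2) and (X, C4) and (Z, C3)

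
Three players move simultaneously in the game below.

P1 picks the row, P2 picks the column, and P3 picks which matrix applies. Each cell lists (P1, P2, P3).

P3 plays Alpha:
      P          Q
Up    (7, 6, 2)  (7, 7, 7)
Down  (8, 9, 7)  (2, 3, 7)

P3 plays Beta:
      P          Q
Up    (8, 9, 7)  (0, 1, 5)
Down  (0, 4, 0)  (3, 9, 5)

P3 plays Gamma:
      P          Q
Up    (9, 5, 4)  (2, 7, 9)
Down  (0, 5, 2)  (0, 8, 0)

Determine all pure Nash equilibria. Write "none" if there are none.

(Up, P, Beta); (Up, Q, Gamma); (Down, P, Alpha)

P1 against (P, Alpha): payoffs 7, 8 → best response Down.
P1 against (P, Beta): payoffs 8, 0 → best response Up.
P1 against (P, Gamma): payoffs 9, 0 → best response Up.
P1 against (Q, Alpha): payoffs 7, 2 → best response Up.
P1 against (Q, Beta): payoffs 0, 3 → best response Down.
P1 against (Q, Gamma): payoffs 2, 0 → best response Up.
P2 against (Up, Alpha): payoffs 6, 7 → best response Q.
P2 against (Up, Beta): payoffs 9, 1 → best response P.
P2 against (Up, Gamma): payoffs 5, 7 → best response Q.
P2 against (Down, Alpha): payoffs 9, 3 → best response P.
P2 against (Down, Beta): payoffs 4, 9 → best response Q.
P2 against (Down, Gamma): payoffs 5, 8 → best response Q.
P3 against (Up, P): payoffs 2, 7, 4 → best response Beta.
P3 against (Up, Q): payoffs 7, 5, 9 → best response Gamma.
P3 against (Down, P): payoffs 7, 0, 2 → best response Alpha.
P3 against (Down, Q): payoffs 7, 5, 0 → best response Alpha.
Mutual best responses: (Up, P, Beta); (Up, Q, Gamma); (Down, P, Alpha).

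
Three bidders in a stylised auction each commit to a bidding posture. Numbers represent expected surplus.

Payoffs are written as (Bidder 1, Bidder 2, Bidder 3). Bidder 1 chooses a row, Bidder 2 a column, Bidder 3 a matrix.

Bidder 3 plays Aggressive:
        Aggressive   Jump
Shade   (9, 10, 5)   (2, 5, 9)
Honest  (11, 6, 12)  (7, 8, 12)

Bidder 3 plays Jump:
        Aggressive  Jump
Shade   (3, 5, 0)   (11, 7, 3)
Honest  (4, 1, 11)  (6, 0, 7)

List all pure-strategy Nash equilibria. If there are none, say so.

(Honest, Jump, Aggressive)

For each player, find the best response to each opponent profile; mutual best responses are the pure NE.
Bidder 1 against (Aggressive, Aggressive): payoffs 9, 11 → best response Honest.
Bidder 1 against (Aggressive, Jump): payoffs 3, 4 → best response Honest.
Bidder 1 against (Jump, Aggressive): payoffs 2, 7 → best response Honest.
Bidder 1 against (Jump, Jump): payoffs 11, 6 → best response Shade.
Bidder 2 against (Shade, Aggressive): payoffs 10, 5 → best response Aggressive.
Bidder 2 against (Shade, Jump): payoffs 5, 7 → best response Jump.
Bidder 2 against (Honest, Aggressive): payoffs 6, 8 → best response Jump.
Bidder 2 against (Honest, Jump): payoffs 1, 0 → best response Aggressive.
Bidder 3 against (Shade, Aggressive): payoffs 5, 0 → best response Aggressive.
Bidder 3 against (Shade, Jump): payoffs 9, 3 → best response Aggressive.
Bidder 3 against (Honest, Aggressive): payoffs 12, 11 → best response Aggressive.
Bidder 3 against (Honest, Jump): payoffs 12, 7 → best response Aggressive.
Mutual best responses: (Honest, Jump, Aggressive).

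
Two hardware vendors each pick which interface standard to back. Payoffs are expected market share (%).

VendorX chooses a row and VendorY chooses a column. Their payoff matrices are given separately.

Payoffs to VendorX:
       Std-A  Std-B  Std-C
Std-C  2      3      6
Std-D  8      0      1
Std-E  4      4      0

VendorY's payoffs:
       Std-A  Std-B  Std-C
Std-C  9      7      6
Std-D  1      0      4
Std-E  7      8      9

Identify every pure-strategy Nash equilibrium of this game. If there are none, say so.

No pure-strategy Nash equilibrium.

(Std-C, Std-A): VendorX can switch to Std-D (2 → 8). Not NE.
(Std-C, Std-B): VendorX can switch to Std-E (3 → 4). Not NE.
(Std-C, Std-C): VendorY can switch to Std-A (6 → 9). Not NE.
(Std-D, Std-A): VendorY can switch to Std-C (1 → 4). Not NE.
(Std-D, Std-B): VendorX can switch to Std-C (0 → 3). Not NE.
(Std-D, Std-C): VendorX can switch to Std-C (1 → 6). Not NE.
(The remaining 3 profiles each have a profitable deviation by the same check.)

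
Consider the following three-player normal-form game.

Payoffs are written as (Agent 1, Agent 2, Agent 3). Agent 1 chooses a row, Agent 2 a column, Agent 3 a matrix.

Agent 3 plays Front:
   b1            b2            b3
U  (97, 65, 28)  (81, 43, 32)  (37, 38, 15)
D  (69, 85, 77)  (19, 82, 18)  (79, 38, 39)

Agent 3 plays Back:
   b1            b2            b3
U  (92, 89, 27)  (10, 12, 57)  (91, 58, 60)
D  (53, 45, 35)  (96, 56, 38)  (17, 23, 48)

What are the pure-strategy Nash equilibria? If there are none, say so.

(U, b1, Front): Agent 1 gets 97, best alternative 69; Agent 2 gets 65, best alternative 43; Agent 3 gets 28, best alternative 27. No profitable deviation — NE.
(U, b1, Back): Agent 3 can switch to Front (27 → 28). Not NE.
(U, b2, Front): Agent 2 can switch to b1 (43 → 65). Not NE.
(U, b2, Back): Agent 1 can switch to D (10 → 96). Not NE.
(U, b3, Front): Agent 1 can switch to D (37 → 79). Not NE.
(U, b3, Back): Agent 2 can switch to b1 (58 → 89). Not NE.
(D, b1, Front): Agent 1 can switch to U (69 → 97). Not NE.
(D, b2, Back): Agent 1 gets 96, best alternative 10; Agent 2 gets 56, best alternative 45; Agent 3 gets 38, best alternative 18. No profitable deviation — NE.
(The remaining 4 profiles each have a profitable deviation by the same check.)

The pure Nash equilibria are (U, b1, Front) and (D, b2, Back).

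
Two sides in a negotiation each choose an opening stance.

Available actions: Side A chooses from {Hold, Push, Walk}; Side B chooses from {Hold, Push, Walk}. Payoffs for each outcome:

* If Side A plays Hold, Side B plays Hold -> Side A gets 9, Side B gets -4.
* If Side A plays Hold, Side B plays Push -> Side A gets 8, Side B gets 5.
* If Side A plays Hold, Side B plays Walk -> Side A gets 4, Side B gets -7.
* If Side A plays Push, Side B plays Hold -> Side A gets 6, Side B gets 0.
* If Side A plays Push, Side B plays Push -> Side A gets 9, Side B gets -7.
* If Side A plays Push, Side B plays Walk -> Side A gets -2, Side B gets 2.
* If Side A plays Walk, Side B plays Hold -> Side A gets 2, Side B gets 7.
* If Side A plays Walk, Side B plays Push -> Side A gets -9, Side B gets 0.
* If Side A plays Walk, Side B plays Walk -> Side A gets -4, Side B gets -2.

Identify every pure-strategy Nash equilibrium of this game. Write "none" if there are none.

Side A against Hold: payoffs 9, 6, 2 → best response Hold.
Side A against Push: payoffs 8, 9, -9 → best response Push.
Side A against Walk: payoffs 4, -2, -4 → best response Hold.
Side B against Hold: payoffs -4, 5, -7 → best response Push.
Side B against Push: payoffs 0, -7, 2 → best response Walk.
Side B against Walk: payoffs 7, 0, -2 → best response Hold.
No profile is a mutual best response for all players.

No pure-strategy Nash equilibrium.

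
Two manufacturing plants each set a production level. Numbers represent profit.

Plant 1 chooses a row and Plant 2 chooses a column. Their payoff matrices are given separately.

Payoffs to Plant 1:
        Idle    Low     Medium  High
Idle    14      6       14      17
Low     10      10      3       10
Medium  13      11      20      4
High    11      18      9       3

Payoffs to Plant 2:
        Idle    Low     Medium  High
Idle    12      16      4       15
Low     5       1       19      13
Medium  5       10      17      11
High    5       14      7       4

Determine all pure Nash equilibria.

(Idle, Idle): Plant 2 can switch to Low (12 → 16). Not NE.
(Idle, Low): Plant 1 can switch to Low (6 → 10). Not NE.
(Idle, Medium): Plant 1 can switch to Medium (14 → 20). Not NE.
(Idle, High): Plant 2 can switch to Low (15 → 16). Not NE.
(Low, Idle): Plant 1 can switch to Idle (10 → 14). Not NE.
(Low, Low): Plant 1 can switch to Medium (10 → 11). Not NE.
(Medium, Medium): Plant 1 gets 20, best alternative 14; Plant 2 gets 17, best alternative 11. No profitable deviation — NE.
(High, Low): Plant 1 gets 18, best alternative 11; Plant 2 gets 14, best alternative 7. No profitable deviation — NE.
(The remaining 8 profiles each have a profitable deviation by the same check.)

The pure Nash equilibria are (Medium, Medium), (High, Low).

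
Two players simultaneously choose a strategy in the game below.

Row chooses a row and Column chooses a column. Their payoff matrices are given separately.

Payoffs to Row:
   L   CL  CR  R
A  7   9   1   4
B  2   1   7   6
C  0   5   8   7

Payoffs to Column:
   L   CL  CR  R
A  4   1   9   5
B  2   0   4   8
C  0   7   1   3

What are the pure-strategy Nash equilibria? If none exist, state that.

This game has no pure Nash equilibrium.

Row against L: payoffs 7, 2, 0 → best response A.
Row against CL: payoffs 9, 1, 5 → best response A.
Row against CR: payoffs 1, 7, 8 → best response C.
Row against R: payoffs 4, 6, 7 → best response C.
Column against A: payoffs 4, 1, 9, 5 → best response CR.
Column against B: payoffs 2, 0, 4, 8 → best response R.
Column against C: payoffs 0, 7, 1, 3 → best response CL.
No profile is a mutual best response for all players.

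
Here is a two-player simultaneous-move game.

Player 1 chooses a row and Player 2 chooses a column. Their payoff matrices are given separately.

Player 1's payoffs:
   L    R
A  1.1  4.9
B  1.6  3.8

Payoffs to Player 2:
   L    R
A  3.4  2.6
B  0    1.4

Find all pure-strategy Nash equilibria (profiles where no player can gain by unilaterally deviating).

none

For each strategy profile, look for a profitable unilateral deviation.
(A, L): Player 1 can switch to B (1.1 → 1.6). Not NE.
(A, R): Player 2 can switch to L (2.6 → 3.4). Not NE.
(B, L): Player 2 can switch to R (0 → 1.4). Not NE.
(B, R): Player 1 can switch to A (3.8 → 4.9). Not NE.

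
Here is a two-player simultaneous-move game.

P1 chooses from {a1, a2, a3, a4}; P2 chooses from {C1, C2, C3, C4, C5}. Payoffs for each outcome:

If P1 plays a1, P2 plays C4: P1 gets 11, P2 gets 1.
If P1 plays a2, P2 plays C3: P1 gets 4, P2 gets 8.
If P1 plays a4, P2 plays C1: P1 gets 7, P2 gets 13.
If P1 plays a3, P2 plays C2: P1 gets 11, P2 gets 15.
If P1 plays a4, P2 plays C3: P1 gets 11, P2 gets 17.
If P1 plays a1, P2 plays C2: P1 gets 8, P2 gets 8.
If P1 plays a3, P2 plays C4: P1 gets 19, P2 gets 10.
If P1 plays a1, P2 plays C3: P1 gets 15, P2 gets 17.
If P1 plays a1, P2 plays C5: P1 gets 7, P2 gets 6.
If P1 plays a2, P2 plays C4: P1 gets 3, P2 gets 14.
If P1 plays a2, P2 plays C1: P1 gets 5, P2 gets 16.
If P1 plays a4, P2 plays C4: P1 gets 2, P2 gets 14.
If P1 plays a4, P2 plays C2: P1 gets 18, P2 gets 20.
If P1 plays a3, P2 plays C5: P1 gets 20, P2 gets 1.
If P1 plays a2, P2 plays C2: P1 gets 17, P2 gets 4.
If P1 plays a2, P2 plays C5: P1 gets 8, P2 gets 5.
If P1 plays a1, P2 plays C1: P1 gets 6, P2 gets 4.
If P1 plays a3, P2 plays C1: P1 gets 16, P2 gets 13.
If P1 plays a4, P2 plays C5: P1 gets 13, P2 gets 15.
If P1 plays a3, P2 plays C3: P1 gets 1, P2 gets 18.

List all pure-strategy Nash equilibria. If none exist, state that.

Pure-strategy Nash equilibria: (a1, C3) and (a4, C2)

(a1, C1): P1 can switch to a3 (6 → 16). Not NE.
(a1, C2): P1 can switch to a2 (8 → 17). Not NE.
(a1, C3): P1 gets 15, best alternative 11; P2 gets 17, best alternative 8. No profitable deviation — NE.
(a1, C4): P1 can switch to a3 (11 → 19). Not NE.
(a1, C5): P1 can switch to a2 (7 → 8). Not NE.
(a2, C1): P1 can switch to a1 (5 → 6). Not NE.
(a2, C2): P1 can switch to a4 (17 → 18). Not NE.
(a2, C3): P1 can switch to a1 (4 → 15). Not NE.
(a2, C4): P1 can switch to a1 (3 → 11). Not NE.
(a2, C5): P1 can switch to a3 (8 → 20). Not NE.
(a3, C1): P2 can switch to C2 (13 → 15). Not NE.
(a3, C2): P1 can switch to a2 (11 → 17). Not NE.
(a3, C3): P1 can switch to a1 (1 → 15). Not NE.
(a4, C2): P1 gets 18, best alternative 17; P2 gets 20, best alternative 17. No profitable deviation — NE.
(The remaining 6 profiles each have a profitable deviation by the same check.)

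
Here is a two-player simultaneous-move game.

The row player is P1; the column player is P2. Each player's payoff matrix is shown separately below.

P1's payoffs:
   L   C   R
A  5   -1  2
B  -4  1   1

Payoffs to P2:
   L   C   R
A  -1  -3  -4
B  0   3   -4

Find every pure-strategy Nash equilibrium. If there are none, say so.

For each strategy profile, look for a profitable unilateral deviation.
(A, L): P1 gets 5, best alternative -4; P2 gets -1, best alternative -3. No profitable deviation — NE.
(A, C): P1 can switch to B (-1 → 1). Not NE.
(A, R): P2 can switch to L (-4 → -1). Not NE.
(B, L): P1 can switch to A (-4 → 5). Not NE.
(B, C): P1 gets 1, best alternative -1; P2 gets 3, best alternative 0. No profitable deviation — NE.
(B, R): P1 can switch to A (1 → 2). Not NE.

Pure-strategy Nash equilibria: (A, L); (B, C)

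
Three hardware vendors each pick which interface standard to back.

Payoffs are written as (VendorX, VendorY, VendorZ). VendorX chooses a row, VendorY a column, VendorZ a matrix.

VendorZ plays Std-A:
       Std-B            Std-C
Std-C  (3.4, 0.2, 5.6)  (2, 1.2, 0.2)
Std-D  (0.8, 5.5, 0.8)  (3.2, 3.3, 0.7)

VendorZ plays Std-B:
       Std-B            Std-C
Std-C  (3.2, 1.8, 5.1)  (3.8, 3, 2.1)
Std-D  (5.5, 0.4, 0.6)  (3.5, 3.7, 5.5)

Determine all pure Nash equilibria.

(Std-C, Std-B, Std-A): VendorY can switch to Std-C (0.2 → 1.2). Not NE.
(Std-C, Std-B, Std-B): VendorX can switch to Std-D (3.2 → 5.5). Not NE.
(Std-C, Std-C, Std-A): VendorX can switch to Std-D (2 → 3.2). Not NE.
(Std-C, Std-C, Std-B): VendorX gets 3.8, best alternative 3.5; VendorY gets 3, best alternative 1.8; VendorZ gets 2.1, best alternative 0.2. No profitable deviation — NE.
(Std-D, Std-B, Std-A): VendorX can switch to Std-C (0.8 → 3.4). Not NE.
(Std-D, Std-B, Std-B): VendorY can switch to Std-C (0.4 → 3.7). Not NE.
(Std-D, Std-C, Std-A): VendorY can switch to Std-B (3.3 → 5.5). Not NE.
(Std-D, Std-C, Std-B): VendorX can switch to Std-C (3.5 → 3.8). Not NE.

(Std-C, Std-C, Std-B)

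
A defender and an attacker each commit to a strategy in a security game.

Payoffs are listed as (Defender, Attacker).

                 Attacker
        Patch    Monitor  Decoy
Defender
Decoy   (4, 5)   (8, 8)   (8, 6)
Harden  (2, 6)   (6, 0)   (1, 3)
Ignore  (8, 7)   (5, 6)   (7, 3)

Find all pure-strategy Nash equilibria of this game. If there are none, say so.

Pure-strategy Nash equilibria: (Decoy, Monitor) and (Ignore, Patch)

Mark each player's best response to every combination of opponents' strategies; a profile where every player is best-responding is a pure Nash equilibrium.
Defender against Patch: payoffs 4, 2, 8 → best response Ignore.
Defender against Monitor: payoffs 8, 6, 5 → best response Decoy.
Defender against Decoy: payoffs 8, 1, 7 → best response Decoy.
Attacker against Decoy: payoffs 5, 8, 6 → best response Monitor.
Attacker against Harden: payoffs 6, 0, 3 → best response Patch.
Attacker against Ignore: payoffs 7, 6, 3 → best response Patch.
Mutual best responses: (Decoy, Monitor); (Ignore, Patch).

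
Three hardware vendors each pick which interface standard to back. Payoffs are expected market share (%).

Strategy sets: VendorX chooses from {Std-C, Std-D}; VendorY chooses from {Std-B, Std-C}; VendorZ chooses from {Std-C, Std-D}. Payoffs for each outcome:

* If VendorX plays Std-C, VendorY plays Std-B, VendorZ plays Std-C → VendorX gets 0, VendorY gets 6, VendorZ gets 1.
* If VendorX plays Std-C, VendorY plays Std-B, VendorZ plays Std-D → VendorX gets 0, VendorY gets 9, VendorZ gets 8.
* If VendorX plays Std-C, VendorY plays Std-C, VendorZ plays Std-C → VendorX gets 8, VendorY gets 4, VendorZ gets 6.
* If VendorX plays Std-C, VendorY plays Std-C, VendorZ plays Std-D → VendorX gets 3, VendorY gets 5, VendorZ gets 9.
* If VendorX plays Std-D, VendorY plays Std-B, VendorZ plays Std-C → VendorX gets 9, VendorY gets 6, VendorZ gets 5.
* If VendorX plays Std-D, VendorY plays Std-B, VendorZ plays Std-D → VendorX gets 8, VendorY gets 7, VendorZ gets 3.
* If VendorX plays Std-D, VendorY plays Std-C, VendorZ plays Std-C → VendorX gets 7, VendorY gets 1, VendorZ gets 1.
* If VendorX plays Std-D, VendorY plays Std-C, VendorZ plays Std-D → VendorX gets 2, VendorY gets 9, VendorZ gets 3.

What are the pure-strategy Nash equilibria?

(Std-D, Std-B, Std-C)

Mark each player's best response to every combination of opponents' strategies; a profile where every player is best-responding is a pure Nash equilibrium.
VendorX against (Std-B, Std-C): payoffs 0, 9 → best response Std-D.
VendorX against (Std-B, Std-D): payoffs 0, 8 → best response Std-D.
VendorX against (Std-C, Std-C): payoffs 8, 7 → best response Std-C.
VendorX against (Std-C, Std-D): payoffs 3, 2 → best response Std-C.
VendorY against (Std-C, Std-C): payoffs 6, 4 → best response Std-B.
VendorY against (Std-C, Std-D): payoffs 9, 5 → best response Std-B.
VendorY against (Std-D, Std-C): payoffs 6, 1 → best response Std-B.
VendorY against (Std-D, Std-D): payoffs 7, 9 → best response Std-C.
VendorZ against (Std-C, Std-B): payoffs 1, 8 → best response Std-D.
VendorZ against (Std-C, Std-C): payoffs 6, 9 → best response Std-D.
VendorZ against (Std-D, Std-B): payoffs 5, 3 → best response Std-C.
VendorZ against (Std-D, Std-C): payoffs 1, 3 → best response Std-D.
Mutual best responses: (Std-D, Std-B, Std-C).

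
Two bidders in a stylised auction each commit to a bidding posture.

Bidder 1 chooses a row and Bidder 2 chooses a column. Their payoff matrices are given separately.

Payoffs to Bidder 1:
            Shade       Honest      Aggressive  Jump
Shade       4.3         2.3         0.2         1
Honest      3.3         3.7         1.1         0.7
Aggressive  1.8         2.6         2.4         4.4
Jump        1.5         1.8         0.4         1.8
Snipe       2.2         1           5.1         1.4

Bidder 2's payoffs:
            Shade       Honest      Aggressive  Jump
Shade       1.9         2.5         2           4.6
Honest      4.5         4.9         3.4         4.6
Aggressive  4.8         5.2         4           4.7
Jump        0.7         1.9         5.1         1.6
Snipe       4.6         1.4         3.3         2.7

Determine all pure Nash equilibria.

Bidder 1 against Shade: payoffs 4.3, 3.3, 1.8, 1.5, 2.2 → best response Shade.
Bidder 1 against Honest: payoffs 2.3, 3.7, 2.6, 1.8, 1 → best response Honest.
Bidder 1 against Aggressive: payoffs 0.2, 1.1, 2.4, 0.4, 5.1 → best response Snipe.
Bidder 1 against Jump: payoffs 1, 0.7, 4.4, 1.8, 1.4 → best response Aggressive.
Bidder 2 against Shade: payoffs 1.9, 2.5, 2, 4.6 → best response Jump.
Bidder 2 against Honest: payoffs 4.5, 4.9, 3.4, 4.6 → best response Honest.
Bidder 2 against Aggressive: payoffs 4.8, 5.2, 4, 4.7 → best response Honest.
Bidder 2 against Jump: payoffs 0.7, 1.9, 5.1, 1.6 → best response Aggressive.
Bidder 2 against Snipe: payoffs 4.6, 1.4, 3.3, 2.7 → best response Shade.
Mutual best responses: (Honest, Honest).

Pure NE: (Honest, Honest)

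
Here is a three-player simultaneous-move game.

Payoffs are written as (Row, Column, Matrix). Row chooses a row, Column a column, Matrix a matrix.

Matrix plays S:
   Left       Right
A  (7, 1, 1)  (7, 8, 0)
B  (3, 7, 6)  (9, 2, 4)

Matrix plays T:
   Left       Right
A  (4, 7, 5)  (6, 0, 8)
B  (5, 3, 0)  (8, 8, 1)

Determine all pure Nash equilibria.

No pure-strategy Nash equilibrium.

(A, Left, S): Column can switch to Right (1 → 8). Not NE.
(A, Left, T): Row can switch to B (4 → 5). Not NE.
(A, Right, S): Row can switch to B (7 → 9). Not NE.
(A, Right, T): Row can switch to B (6 → 8). Not NE.
(B, Left, S): Row can switch to A (3 → 7). Not NE.
(B, Left, T): Column can switch to Right (3 → 8). Not NE.
(B, Right, S): Column can switch to Left (2 → 7). Not NE.
(B, Right, T): Matrix can switch to S (1 → 4). Not NE.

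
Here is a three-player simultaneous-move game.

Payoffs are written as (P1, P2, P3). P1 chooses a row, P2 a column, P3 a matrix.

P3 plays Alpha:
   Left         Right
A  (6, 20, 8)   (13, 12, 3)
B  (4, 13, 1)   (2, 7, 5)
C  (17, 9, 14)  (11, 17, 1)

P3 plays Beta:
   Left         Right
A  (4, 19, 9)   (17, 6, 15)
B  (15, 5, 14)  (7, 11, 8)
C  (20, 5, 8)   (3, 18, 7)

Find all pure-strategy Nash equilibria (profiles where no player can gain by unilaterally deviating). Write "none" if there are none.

There is no pure-strategy Nash equilibrium.

(A, Left, Alpha): P1 can switch to C (6 → 17). Not NE.
(A, Left, Beta): P1 can switch to B (4 → 15). Not NE.
(A, Right, Alpha): P2 can switch to Left (12 → 20). Not NE.
(A, Right, Beta): P2 can switch to Left (6 → 19). Not NE.
(B, Left, Alpha): P1 can switch to A (4 → 6). Not NE.
(B, Left, Beta): P1 can switch to C (15 → 20). Not NE.
(The remaining 6 profiles each have a profitable deviation by the same check.)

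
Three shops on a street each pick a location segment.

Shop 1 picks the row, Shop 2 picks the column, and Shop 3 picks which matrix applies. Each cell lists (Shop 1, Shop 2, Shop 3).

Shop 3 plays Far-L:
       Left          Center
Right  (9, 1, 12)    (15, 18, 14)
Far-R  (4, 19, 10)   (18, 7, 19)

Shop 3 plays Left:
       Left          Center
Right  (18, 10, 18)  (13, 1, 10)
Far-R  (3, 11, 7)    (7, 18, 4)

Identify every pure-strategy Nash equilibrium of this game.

Pure NE: (Right, Left, Left)

(Right, Left, Far-L): Shop 2 can switch to Center (1 → 18). Not NE.
(Right, Left, Left): Shop 1 gets 18, best alternative 3; Shop 2 gets 10, best alternative 1; Shop 3 gets 18, best alternative 12. No profitable deviation — NE.
(Right, Center, Far-L): Shop 1 can switch to Far-R (15 → 18). Not NE.
(Right, Center, Left): Shop 2 can switch to Left (1 → 10). Not NE.
(Far-R, Left, Far-L): Shop 1 can switch to Right (4 → 9). Not NE.
(Far-R, Left, Left): Shop 1 can switch to Right (3 → 18). Not NE.
(Far-R, Center, Far-L): Shop 2 can switch to Left (7 → 19). Not NE.
(Far-R, Center, Left): Shop 1 can switch to Right (7 → 13). Not NE.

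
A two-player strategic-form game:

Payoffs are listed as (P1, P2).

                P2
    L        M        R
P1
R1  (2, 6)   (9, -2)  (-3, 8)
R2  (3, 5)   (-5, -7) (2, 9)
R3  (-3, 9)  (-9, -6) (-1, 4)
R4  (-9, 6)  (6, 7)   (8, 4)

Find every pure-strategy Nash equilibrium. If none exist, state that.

There is no pure-strategy Nash equilibrium.

Mark each player's best response to every combination of opponents' strategies; a profile where every player is best-responding is a pure Nash equilibrium.
P1 against L: payoffs 2, 3, -3, -9 → best response R2.
P1 against M: payoffs 9, -5, -9, 6 → best response R1.
P1 against R: payoffs -3, 2, -1, 8 → best response R4.
P2 against R1: payoffs 6, -2, 8 → best response R.
P2 against R2: payoffs 5, -7, 9 → best response R.
P2 against R3: payoffs 9, -6, 4 → best response L.
P2 against R4: payoffs 6, 7, 4 → best response M.
No profile is a mutual best response for all players.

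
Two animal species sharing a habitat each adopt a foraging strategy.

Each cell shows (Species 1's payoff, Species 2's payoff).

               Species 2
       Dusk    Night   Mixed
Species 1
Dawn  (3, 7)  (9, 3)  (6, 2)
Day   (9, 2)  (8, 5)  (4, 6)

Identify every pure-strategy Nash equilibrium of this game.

none

(Dawn, Dusk): Species 1 can switch to Day (3 → 9). Not NE.
(Dawn, Night): Species 2 can switch to Dusk (3 → 7). Not NE.
(Dawn, Mixed): Species 2 can switch to Dusk (2 → 7). Not NE.
(Day, Dusk): Species 2 can switch to Night (2 → 5). Not NE.
(Day, Night): Species 1 can switch to Dawn (8 → 9). Not NE.
(Day, Mixed): Species 1 can switch to Dawn (4 → 6). Not NE.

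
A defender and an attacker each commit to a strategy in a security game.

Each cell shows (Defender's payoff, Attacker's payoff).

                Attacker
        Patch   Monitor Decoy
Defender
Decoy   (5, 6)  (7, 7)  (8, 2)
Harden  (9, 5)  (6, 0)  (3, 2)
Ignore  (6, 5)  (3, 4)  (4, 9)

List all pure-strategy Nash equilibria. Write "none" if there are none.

Check each profile: it is a Nash equilibrium iff no player can strictly gain by switching unilaterally.
(Decoy, Patch): Defender can switch to Harden (5 → 9). Not NE.
(Decoy, Monitor): Defender gets 7, best alternative 6; Attacker gets 7, best alternative 6. No profitable deviation — NE.
(Decoy, Decoy): Attacker can switch to Patch (2 → 6). Not NE.
(Harden, Patch): Defender gets 9, best alternative 6; Attacker gets 5, best alternative 2. No profitable deviation — NE.
(Harden, Monitor): Defender can switch to Decoy (6 → 7). Not NE.
(Harden, Decoy): Defender can switch to Decoy (3 → 8). Not NE.
(Ignore, Patch): Defender can switch to Harden (6 → 9). Not NE.
(Ignore, Monitor): Defender can switch to Decoy (3 → 7). Not NE.
(The remaining 1 profile has a profitable deviation by the same check.)

The pure Nash equilibria are (Decoy, Monitor) and (Harden, Patch).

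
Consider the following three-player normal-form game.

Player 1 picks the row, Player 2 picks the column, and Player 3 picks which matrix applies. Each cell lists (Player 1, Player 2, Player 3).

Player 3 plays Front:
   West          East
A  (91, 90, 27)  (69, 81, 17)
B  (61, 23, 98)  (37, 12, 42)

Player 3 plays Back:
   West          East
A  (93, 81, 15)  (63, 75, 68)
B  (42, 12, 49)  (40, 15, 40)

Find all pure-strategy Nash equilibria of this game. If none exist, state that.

Player 1 against (West, Front): payoffs 91, 61 → best response A.
Player 1 against (West, Back): payoffs 93, 42 → best response A.
Player 1 against (East, Front): payoffs 69, 37 → best response A.
Player 1 against (East, Back): payoffs 63, 40 → best response A.
Player 2 against (A, Front): payoffs 90, 81 → best response West.
Player 2 against (A, Back): payoffs 81, 75 → best response West.
Player 2 against (B, Front): payoffs 23, 12 → best response West.
Player 2 against (B, Back): payoffs 12, 15 → best response East.
Player 3 against (A, West): payoffs 27, 15 → best response Front.
Player 3 against (A, East): payoffs 17, 68 → best response Back.
Player 3 against (B, West): payoffs 98, 49 → best response Front.
Player 3 against (B, East): payoffs 42, 40 → best response Front.
Mutual best responses: (A, West, Front).

Pure NE: (A, West, Front)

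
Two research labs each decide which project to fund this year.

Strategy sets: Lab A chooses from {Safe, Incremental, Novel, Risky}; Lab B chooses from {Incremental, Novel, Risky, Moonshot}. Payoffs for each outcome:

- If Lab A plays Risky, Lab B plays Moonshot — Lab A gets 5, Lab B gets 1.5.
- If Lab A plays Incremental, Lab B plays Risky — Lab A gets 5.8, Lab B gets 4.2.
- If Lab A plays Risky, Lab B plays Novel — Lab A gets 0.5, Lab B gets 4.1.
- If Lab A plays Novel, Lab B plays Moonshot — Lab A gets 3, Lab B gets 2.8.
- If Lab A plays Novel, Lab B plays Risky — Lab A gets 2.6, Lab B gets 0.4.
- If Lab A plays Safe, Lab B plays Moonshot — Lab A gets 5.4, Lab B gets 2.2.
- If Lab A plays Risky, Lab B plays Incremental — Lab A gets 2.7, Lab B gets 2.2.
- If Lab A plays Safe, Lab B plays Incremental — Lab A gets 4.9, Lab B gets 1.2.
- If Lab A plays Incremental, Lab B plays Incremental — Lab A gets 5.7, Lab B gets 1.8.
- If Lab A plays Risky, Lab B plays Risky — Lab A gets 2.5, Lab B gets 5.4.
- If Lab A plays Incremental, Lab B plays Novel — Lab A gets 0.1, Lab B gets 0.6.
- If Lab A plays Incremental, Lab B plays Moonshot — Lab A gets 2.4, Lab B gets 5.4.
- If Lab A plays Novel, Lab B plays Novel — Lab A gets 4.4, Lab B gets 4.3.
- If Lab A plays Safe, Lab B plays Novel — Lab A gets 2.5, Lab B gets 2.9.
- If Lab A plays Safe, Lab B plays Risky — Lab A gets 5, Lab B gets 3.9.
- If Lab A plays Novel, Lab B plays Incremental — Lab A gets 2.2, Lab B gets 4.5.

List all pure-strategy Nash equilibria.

There is no pure-strategy Nash equilibrium.

(Safe, Incremental): Lab A can switch to Incremental (4.9 → 5.7). Not NE.
(Safe, Novel): Lab A can switch to Novel (2.5 → 4.4). Not NE.
(Safe, Risky): Lab A can switch to Incremental (5 → 5.8). Not NE.
(Safe, Moonshot): Lab B can switch to Novel (2.2 → 2.9). Not NE.
(Incremental, Incremental): Lab B can switch to Risky (1.8 → 4.2). Not NE.
(Incremental, Novel): Lab A can switch to Safe (0.1 → 2.5). Not NE.
(Incremental, Risky): Lab B can switch to Moonshot (4.2 → 5.4). Not NE.
(Incremental, Moonshot): Lab A can switch to Safe (2.4 → 5.4). Not NE.
(Novel, Incremental): Lab A can switch to Safe (2.2 → 4.9). Not NE.
(Novel, Novel): Lab B can switch to Incremental (4.3 → 4.5). Not NE.
(Novel, Risky): Lab A can switch to Safe (2.6 → 5). Not NE.
(Novel, Moonshot): Lab A can switch to Safe (3 → 5.4). Not NE.
(The remaining 4 profiles each have a profitable deviation by the same check.)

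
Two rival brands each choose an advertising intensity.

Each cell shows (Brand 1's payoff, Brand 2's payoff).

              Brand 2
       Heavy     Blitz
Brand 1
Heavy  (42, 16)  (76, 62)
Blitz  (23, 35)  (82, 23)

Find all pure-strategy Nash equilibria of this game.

Mark each player's best response to every combination of opponents' strategies; a profile where every player is best-responding is a pure Nash equilibrium.
Brand 1 against Heavy: payoffs 42, 23 → best response Heavy.
Brand 1 against Blitz: payoffs 76, 82 → best response Blitz.
Brand 2 against Heavy: payoffs 16, 62 → best response Blitz.
Brand 2 against Blitz: payoffs 35, 23 → best response Heavy.
No profile is a mutual best response for all players.

This game has no pure Nash equilibrium.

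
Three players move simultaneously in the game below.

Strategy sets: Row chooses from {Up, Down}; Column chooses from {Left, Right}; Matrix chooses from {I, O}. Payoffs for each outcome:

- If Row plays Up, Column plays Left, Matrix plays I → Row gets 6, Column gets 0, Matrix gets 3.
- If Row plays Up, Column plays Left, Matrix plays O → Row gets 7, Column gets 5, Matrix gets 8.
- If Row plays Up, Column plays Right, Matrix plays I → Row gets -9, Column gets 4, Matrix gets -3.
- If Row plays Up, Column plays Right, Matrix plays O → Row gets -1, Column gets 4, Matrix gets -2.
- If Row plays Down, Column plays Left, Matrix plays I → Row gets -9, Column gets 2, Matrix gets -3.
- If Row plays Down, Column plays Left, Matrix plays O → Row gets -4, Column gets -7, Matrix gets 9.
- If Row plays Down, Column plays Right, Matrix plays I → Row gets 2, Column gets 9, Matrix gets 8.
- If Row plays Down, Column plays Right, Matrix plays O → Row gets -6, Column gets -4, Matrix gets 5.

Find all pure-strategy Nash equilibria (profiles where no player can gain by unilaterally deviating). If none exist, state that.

The pure Nash equilibria are (Up, Left, O) and (Down, Right, I).

(Up, Left, I): Column can switch to Right (0 → 4). Not NE.
(Up, Left, O): Row gets 7, best alternative -4; Column gets 5, best alternative 4; Matrix gets 8, best alternative 3. No profitable deviation — NE.
(Up, Right, I): Row can switch to Down (-9 → 2). Not NE.
(Up, Right, O): Column can switch to Left (4 → 5). Not NE.
(Down, Left, I): Row can switch to Up (-9 → 6). Not NE.
(Down, Left, O): Row can switch to Up (-4 → 7). Not NE.
(Down, Right, I): Row gets 2, best alternative -9; Column gets 9, best alternative 2; Matrix gets 8, best alternative 5. No profitable deviation — NE.
(Down, Right, O): Row can switch to Up (-6 → -1). Not NE.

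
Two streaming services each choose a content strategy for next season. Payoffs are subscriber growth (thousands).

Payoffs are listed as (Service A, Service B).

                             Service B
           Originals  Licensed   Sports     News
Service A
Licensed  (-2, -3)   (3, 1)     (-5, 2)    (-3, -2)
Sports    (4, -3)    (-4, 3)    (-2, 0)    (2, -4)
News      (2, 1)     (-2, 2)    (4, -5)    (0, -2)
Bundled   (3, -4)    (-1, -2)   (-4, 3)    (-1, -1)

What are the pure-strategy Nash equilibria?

Mark each player's best response to every combination of opponents' strategies; a profile where every player is best-responding is a pure Nash equilibrium.
Service A against Originals: payoffs -2, 4, 2, 3 → best response Sports.
Service A against Licensed: payoffs 3, -4, -2, -1 → best response Licensed.
Service A against Sports: payoffs -5, -2, 4, -4 → best response News.
Service A against News: payoffs -3, 2, 0, -1 → best response Sports.
Service B against Licensed: payoffs -3, 1, 2, -2 → best response Sports.
Service B against Sports: payoffs -3, 3, 0, -4 → best response Licensed.
Service B against News: payoffs 1, 2, -5, -2 → best response Licensed.
Service B against Bundled: payoffs -4, -2, 3, -1 → best response Sports.
No profile is a mutual best response for all players.

There is no pure-strategy Nash equilibrium.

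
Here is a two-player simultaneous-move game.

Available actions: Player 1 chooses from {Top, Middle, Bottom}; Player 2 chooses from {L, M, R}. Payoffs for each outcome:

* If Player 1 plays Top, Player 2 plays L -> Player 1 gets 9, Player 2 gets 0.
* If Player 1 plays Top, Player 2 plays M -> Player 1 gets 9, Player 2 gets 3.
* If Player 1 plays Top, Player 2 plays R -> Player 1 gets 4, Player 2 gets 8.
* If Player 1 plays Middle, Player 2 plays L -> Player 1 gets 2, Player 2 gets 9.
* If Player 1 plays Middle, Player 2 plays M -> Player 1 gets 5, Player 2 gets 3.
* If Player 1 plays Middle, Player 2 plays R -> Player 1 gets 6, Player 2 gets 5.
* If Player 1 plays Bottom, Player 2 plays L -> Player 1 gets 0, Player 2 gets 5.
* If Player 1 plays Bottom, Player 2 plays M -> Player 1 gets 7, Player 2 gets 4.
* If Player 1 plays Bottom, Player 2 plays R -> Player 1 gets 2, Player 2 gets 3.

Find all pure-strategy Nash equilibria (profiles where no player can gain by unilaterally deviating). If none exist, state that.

none

Check each profile: it is a Nash equilibrium iff no player can strictly gain by switching unilaterally.
(Top, L): Player 2 can switch to M (0 → 3). Not NE.
(Top, M): Player 2 can switch to R (3 → 8). Not NE.
(Top, R): Player 1 can switch to Middle (4 → 6). Not NE.
(Middle, L): Player 1 can switch to Top (2 → 9). Not NE.
(Middle, M): Player 1 can switch to Top (5 → 9). Not NE.
(Middle, R): Player 2 can switch to L (5 → 9). Not NE.
(The remaining 3 profiles each have a profitable deviation by the same check.)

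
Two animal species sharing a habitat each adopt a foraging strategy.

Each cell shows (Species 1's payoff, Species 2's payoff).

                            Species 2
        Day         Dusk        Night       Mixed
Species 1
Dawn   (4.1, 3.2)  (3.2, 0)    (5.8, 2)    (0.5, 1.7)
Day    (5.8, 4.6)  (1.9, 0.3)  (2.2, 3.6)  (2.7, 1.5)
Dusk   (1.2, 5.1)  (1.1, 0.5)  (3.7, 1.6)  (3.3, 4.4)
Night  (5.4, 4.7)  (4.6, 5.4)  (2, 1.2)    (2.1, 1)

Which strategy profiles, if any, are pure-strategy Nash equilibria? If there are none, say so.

Pure-strategy Nash equilibria: (Day, Day), (Night, Dusk)

Check each profile: it is a Nash equilibrium iff no player can strictly gain by switching unilaterally.
(Dawn, Day): Species 1 can switch to Day (4.1 → 5.8). Not NE.
(Dawn, Dusk): Species 1 can switch to Night (3.2 → 4.6). Not NE.
(Dawn, Night): Species 2 can switch to Day (2 → 3.2). Not NE.
(Dawn, Mixed): Species 1 can switch to Day (0.5 → 2.7). Not NE.
(Day, Day): Species 1 gets 5.8, best alternative 5.4; Species 2 gets 4.6, best alternative 3.6. No profitable deviation — NE.
(Day, Dusk): Species 1 can switch to Dawn (1.9 → 3.2). Not NE.
(Day, Night): Species 1 can switch to Dawn (2.2 → 5.8). Not NE.
(Night, Dusk): Species 1 gets 4.6, best alternative 3.2; Species 2 gets 5.4, best alternative 4.7. No profitable deviation — NE.
(The remaining 8 profiles each have a profitable deviation by the same check.)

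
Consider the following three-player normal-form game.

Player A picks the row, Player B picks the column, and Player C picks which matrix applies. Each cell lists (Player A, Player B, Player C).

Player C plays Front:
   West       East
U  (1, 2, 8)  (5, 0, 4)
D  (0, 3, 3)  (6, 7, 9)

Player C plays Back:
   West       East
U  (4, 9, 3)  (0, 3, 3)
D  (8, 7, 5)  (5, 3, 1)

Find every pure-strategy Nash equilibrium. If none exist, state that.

For each player, find the best response to each opponent profile; mutual best responses are the pure NE.
Player A against (West, Front): payoffs 1, 0 → best response U.
Player A against (West, Back): payoffs 4, 8 → best response D.
Player A against (East, Front): payoffs 5, 6 → best response D.
Player A against (East, Back): payoffs 0, 5 → best response D.
Player B against (U, Front): payoffs 2, 0 → best response West.
Player B against (U, Back): payoffs 9, 3 → best response West.
Player B against (D, Front): payoffs 3, 7 → best response East.
Player B against (D, Back): payoffs 7, 3 → best response West.
Player C against (U, West): payoffs 8, 3 → best response Front.
Player C against (U, East): payoffs 4, 3 → best response Front.
Player C against (D, West): payoffs 3, 5 → best response Back.
Player C against (D, East): payoffs 9, 1 → best response Front.
Mutual best responses: (U, West, Front); (D, West, Back); (D, East, Front).

The pure Nash equilibria are (U, West, Front), (D, West, Back), (D, East, Front).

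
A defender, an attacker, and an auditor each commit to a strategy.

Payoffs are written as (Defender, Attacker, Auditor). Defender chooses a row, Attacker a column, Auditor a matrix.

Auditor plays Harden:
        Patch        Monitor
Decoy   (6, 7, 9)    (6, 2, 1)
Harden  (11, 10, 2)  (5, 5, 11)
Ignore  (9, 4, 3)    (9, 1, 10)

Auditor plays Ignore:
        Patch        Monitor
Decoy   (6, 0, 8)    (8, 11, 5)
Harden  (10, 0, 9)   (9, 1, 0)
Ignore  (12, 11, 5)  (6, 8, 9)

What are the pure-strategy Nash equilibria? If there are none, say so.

For each strategy profile, look for a profitable unilateral deviation.
(Decoy, Patch, Harden): Defender can switch to Harden (6 → 11). Not NE.
(Decoy, Patch, Ignore): Defender can switch to Harden (6 → 10). Not NE.
(Decoy, Monitor, Harden): Defender can switch to Ignore (6 → 9). Not NE.
(Decoy, Monitor, Ignore): Defender can switch to Harden (8 → 9). Not NE.
(Harden, Patch, Harden): Auditor can switch to Ignore (2 → 9). Not NE.
(Harden, Patch, Ignore): Defender can switch to Ignore (10 → 12). Not NE.
(Harden, Monitor, Harden): Defender can switch to Decoy (5 → 6). Not NE.
(Harden, Monitor, Ignore): Auditor can switch to Harden (0 → 11). Not NE.
(Ignore, Patch, Harden): Defender can switch to Harden (9 → 11). Not NE.
(Ignore, Patch, Ignore): Defender gets 12, best alternative 10; Attacker gets 11, best alternative 8; Auditor gets 5, best alternative 3. No profitable deviation — NE.
(Ignore, Monitor, Harden): Attacker can switch to Patch (1 → 4). Not NE.
(The remaining 1 profile has a profitable deviation by the same check.)

(Ignore, Patch, Ignore)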